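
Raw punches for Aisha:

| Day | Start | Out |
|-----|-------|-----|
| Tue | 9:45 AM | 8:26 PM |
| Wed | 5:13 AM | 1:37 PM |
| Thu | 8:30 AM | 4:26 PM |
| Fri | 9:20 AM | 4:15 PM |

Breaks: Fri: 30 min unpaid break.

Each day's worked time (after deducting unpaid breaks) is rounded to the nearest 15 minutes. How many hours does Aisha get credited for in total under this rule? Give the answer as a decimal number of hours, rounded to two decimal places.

33.75 hours

Tue: 9:45 AM–8:26 PM = 10 h 41 min → rounds to 10 h 45 min
Wed: 5:13 AM–1:37 PM = 8 h 24 min → rounds to 8 h 30 min
Thu: 8:30 AM–4:26 PM = 7 h 56 min → rounds to 8 h 0 min
Fri: 9:20 AM–4:15 PM = 6 h 55 min − 30 min = 6 h 25 min → rounds to 6 h 30 min
Total credited: 33 h 45 min.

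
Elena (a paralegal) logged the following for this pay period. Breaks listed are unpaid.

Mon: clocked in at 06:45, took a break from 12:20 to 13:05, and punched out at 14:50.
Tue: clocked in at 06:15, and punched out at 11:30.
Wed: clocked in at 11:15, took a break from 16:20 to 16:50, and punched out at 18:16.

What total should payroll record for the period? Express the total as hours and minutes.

Mon: 06:45–14:50 = 8 h 5 min; less 45 min break → 7 h 20 min
Tue: 06:15–11:30 = 5 h 15 min
Wed: 11:15–18:16 = 7 h 1 min; less 30 min break → 6 h 31 min
Total: 7 h 20 min + 5 h 15 min + 6 h 31 min = 19 h 6 min.

19 h 6 min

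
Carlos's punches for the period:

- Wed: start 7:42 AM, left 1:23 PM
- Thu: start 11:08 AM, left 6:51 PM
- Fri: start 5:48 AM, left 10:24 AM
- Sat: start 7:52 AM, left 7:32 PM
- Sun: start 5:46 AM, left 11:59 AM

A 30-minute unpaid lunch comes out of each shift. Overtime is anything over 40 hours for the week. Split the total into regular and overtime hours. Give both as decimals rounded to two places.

Wed: 7:42 AM–1:23 PM = 5 h 41 min; less 30 min break → 5 h 11 min
Thu: 11:08 AM–6:51 PM = 7 h 43 min; less 30 min break → 7 h 13 min
Fri: 5:48 AM–10:24 AM = 4 h 36 min; less 30 min break → 4 h 6 min
Sat: 7:52 AM–7:32 PM = 11 h 40 min; less 30 min break → 11 h 10 min
Sun: 5:46 AM–11:59 AM = 6 h 13 min; less 30 min break → 5 h 43 min
Total worked: 33 h 23 min = 33.38 h.
Threshold 40 h → overtime 0 h 0 min, regular 33 h 23 min.

Regular 33.38 hours, overtime 0.00 hours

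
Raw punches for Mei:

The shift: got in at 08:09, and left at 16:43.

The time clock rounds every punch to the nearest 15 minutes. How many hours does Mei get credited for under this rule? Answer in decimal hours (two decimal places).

The shift: in 08:09→08:15, out 16:43→16:45; 8 h 30 min

8.50 hours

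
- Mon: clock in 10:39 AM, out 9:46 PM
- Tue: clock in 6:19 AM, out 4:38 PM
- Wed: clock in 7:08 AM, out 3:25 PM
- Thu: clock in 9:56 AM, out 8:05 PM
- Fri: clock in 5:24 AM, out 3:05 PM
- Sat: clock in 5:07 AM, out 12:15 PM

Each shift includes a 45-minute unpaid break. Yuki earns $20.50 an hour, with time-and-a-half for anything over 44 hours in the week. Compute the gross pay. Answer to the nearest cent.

$1153.64

Mon: 10:39 AM–9:46 PM = 11 h 7 min; less 45 min break → 10 h 22 min
Tue: 6:19 AM–4:38 PM = 10 h 19 min; less 45 min break → 9 h 34 min
Wed: 7:08 AM–3:25 PM = 8 h 17 min; less 45 min break → 7 h 32 min
Thu: 9:56 AM–8:05 PM = 10 h 9 min; less 45 min break → 9 h 24 min
Fri: 5:24 AM–3:05 PM = 9 h 41 min; less 45 min break → 8 h 56 min
Sat: 5:07 AM–12:15 PM = 7 h 8 min; less 45 min break → 6 h 23 min
Total worked: 52 h 11 min = 3131 min.
Regular 44 h 0 min = 2640 min at $20.50/h; overtime 8 h 11 min = 491 min at $30.75/h.
Pay = (2640 × $20.50 + 491 × $30.75) ÷ 60 = $1153.64.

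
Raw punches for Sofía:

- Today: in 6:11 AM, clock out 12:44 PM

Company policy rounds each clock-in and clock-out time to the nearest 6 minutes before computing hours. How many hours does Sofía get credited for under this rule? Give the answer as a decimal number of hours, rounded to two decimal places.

Today: in 6:11 AM→6:12 AM, out 12:44 PM→12:42 PM; 6 h 30 min

6.50 hours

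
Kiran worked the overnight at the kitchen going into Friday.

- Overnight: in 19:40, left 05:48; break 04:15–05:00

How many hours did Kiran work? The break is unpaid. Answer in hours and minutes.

9 h 23 min

Overnight: 19:40 → midnight = 4 h 20 min; midnight → 05:48 = 5 h 48 min; span 10 h 8 min; less 45 min break → 9 h 23 min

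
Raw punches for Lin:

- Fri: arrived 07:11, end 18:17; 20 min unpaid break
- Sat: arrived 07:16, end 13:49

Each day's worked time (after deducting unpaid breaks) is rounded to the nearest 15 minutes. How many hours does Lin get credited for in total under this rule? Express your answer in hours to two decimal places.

Fri: 07:11–18:17 = 11 h 6 min − 20 min = 10 h 46 min → rounds to 10 h 45 min
Sat: 07:16–13:49 = 6 h 33 min → rounds to 6 h 30 min
Total credited: 17 h 15 min.

17.25 hours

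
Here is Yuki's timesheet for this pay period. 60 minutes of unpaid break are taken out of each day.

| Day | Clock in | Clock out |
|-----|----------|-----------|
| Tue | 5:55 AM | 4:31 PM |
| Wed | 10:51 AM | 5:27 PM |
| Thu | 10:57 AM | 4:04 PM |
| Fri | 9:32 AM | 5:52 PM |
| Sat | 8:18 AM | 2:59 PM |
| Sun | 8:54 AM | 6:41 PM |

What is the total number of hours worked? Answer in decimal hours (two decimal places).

41.12 hours

Tue: 5:55 AM–4:31 PM = 10 h 36 min; less 60 min break → 9 h 36 min
Wed: 10:51 AM–5:27 PM = 6 h 36 min; less 60 min break → 5 h 36 min
Thu: 10:57 AM–4:04 PM = 5 h 7 min; less 60 min break → 4 h 7 min
Fri: 9:32 AM–5:52 PM = 8 h 20 min; less 60 min break → 7 h 20 min
Sat: 8:18 AM–2:59 PM = 6 h 41 min; less 60 min break → 5 h 41 min
Sun: 8:54 AM–6:41 PM = 9 h 47 min; less 60 min break → 8 h 47 min
Total: 9 h 36 min + 5 h 36 min + 4 h 7 min + 7 h 20 min + 5 h 41 min + 8 h 47 min = 41 h 7 min.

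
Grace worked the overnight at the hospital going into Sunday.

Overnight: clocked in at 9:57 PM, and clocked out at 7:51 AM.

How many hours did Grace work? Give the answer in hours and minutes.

Overnight: 9:57 PM → midnight = 2 h 3 min; midnight → 7:51 AM = 7 h 51 min; span 9 h 54 min

9 h 54 min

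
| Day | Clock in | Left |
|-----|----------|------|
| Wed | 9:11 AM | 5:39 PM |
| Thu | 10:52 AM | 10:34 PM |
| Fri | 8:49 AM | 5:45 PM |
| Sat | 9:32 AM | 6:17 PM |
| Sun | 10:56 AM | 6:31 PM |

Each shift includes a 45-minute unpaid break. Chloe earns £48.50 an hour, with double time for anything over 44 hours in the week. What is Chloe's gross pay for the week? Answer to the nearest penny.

£2021.64

Wed: 9:11 AM–5:39 PM = 8 h 28 min; less 45 min break → 7 h 43 min
Thu: 10:52 AM–10:34 PM = 11 h 42 min; less 45 min break → 10 h 57 min
Fri: 8:49 AM–5:45 PM = 8 h 56 min; less 45 min break → 8 h 11 min
Sat: 9:32 AM–6:17 PM = 8 h 45 min; less 45 min break → 8 h 0 min
Sun: 10:56 AM–6:31 PM = 7 h 35 min; less 45 min break → 6 h 50 min
Total worked: 41 h 41 min = 2501 min.
Regular 41 h 41 min = 2501 min at £48.50/h; overtime 0 h 0 min = 0 min at £97.00/h.
Pay = (2501 × £48.50 + 0 × £97.00) ÷ 60 = £2021.64.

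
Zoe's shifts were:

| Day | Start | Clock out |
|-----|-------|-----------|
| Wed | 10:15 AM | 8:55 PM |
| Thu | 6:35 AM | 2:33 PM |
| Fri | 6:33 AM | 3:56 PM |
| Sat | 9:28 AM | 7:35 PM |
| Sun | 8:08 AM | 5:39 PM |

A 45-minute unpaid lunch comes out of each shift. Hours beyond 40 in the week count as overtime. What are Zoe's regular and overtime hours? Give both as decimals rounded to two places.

Regular 40.00 hours, overtime 3.90 hours

Wed: 10:15 AM–8:55 PM = 10 h 40 min; less 45 min break → 9 h 55 min
Thu: 6:35 AM–2:33 PM = 7 h 58 min; less 45 min break → 7 h 13 min
Fri: 6:33 AM–3:56 PM = 9 h 23 min; less 45 min break → 8 h 38 min
Sat: 9:28 AM–7:35 PM = 10 h 7 min; less 45 min break → 9 h 22 min
Sun: 8:08 AM–5:39 PM = 9 h 31 min; less 45 min break → 8 h 46 min
Total worked: 43 h 54 min = 43.90 h.
Threshold 40 h → overtime 3 h 54 min, regular 40 h 0 min.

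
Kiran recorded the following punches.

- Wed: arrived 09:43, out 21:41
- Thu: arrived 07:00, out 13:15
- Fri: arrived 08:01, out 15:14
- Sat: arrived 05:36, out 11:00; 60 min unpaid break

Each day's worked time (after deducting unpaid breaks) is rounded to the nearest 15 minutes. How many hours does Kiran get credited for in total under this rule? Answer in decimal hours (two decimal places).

30.00 hours

Wed: 09:43–21:41 = 11 h 58 min → rounds to 12 h 0 min
Thu: 07:00–13:15 = 6 h 15 min → rounds to 6 h 15 min
Fri: 08:01–15:14 = 7 h 13 min → rounds to 7 h 15 min
Sat: 05:36–11:00 = 5 h 24 min − 60 min = 4 h 24 min → rounds to 4 h 30 min
Total credited: 30 h 0 min.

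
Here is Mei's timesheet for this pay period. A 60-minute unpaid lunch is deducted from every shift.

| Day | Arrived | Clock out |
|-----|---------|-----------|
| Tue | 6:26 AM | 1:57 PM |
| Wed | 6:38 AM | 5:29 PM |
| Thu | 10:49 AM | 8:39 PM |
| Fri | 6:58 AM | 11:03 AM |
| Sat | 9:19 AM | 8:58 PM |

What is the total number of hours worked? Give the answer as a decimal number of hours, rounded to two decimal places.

Tue: 6:26 AM–1:57 PM = 7 h 31 min; less 60 min break → 6 h 31 min
Wed: 6:38 AM–5:29 PM = 10 h 51 min; less 60 min break → 9 h 51 min
Thu: 10:49 AM–8:39 PM = 9 h 50 min; less 60 min break → 8 h 50 min
Fri: 6:58 AM–11:03 AM = 4 h 5 min; less 60 min break → 3 h 5 min
Sat: 9:19 AM–8:58 PM = 11 h 39 min; less 60 min break → 10 h 39 min
Total: 6 h 31 min + 9 h 51 min + 8 h 50 min + 3 h 5 min + 10 h 39 min = 38 h 56 min.

38.93 hours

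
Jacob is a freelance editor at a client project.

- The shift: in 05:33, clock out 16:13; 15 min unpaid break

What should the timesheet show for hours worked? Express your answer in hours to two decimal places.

10.42 hours

The shift: 05:33–16:13 = 10 h 40 min; less 15 min break → 10 h 25 min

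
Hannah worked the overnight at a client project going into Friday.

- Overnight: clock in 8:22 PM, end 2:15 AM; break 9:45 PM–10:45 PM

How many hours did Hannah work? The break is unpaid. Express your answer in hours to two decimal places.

4.88 hours

Overnight: 8:22 PM → midnight = 3 h 38 min; midnight → 2:15 AM = 2 h 15 min; span 5 h 53 min; less 60 min break → 4 h 53 min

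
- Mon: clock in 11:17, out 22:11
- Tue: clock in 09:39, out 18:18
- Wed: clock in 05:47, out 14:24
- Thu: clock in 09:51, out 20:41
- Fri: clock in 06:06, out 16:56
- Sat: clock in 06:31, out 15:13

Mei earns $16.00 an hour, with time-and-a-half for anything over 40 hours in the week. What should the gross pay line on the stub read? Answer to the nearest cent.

$1084.80

Mon: 11:17–22:11 = 10 h 54 min
Tue: 09:39–18:18 = 8 h 39 min
Wed: 05:47–14:24 = 8 h 37 min
Thu: 09:51–20:41 = 10 h 50 min
Fri: 06:06–16:56 = 10 h 50 min
Sat: 06:31–15:13 = 8 h 42 min
Total worked: 58 h 32 min = 3512 min.
Regular 40 h 0 min = 2400 min at $16.00/h; overtime 18 h 32 min = 1112 min at $24.00/h.
Pay = (2400 × $16.00 + 1112 × $24.00) ÷ 60 = $1084.80.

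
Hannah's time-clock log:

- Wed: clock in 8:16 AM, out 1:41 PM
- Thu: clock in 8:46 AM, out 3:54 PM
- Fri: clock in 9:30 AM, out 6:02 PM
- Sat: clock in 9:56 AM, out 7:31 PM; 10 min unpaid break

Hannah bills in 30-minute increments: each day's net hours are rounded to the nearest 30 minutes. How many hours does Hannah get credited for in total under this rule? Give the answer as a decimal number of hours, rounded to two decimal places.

30.50 hours

Wed: 8:16 AM–1:41 PM = 5 h 25 min → rounds to 5 h 30 min
Thu: 8:46 AM–3:54 PM = 7 h 8 min → rounds to 7 h 0 min
Fri: 9:30 AM–6:02 PM = 8 h 32 min → rounds to 8 h 30 min
Sat: 9:56 AM–7:31 PM = 9 h 35 min − 10 min = 9 h 25 min → rounds to 9 h 30 min
Total credited: 30 h 30 min.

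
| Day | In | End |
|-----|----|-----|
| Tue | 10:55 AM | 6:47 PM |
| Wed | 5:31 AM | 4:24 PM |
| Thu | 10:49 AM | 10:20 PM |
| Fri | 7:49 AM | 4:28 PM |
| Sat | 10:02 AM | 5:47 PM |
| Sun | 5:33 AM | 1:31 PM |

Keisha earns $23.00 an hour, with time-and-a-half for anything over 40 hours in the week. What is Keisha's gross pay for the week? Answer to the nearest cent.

Tue: 10:55 AM–6:47 PM = 7 h 52 min
Wed: 5:31 AM–4:24 PM = 10 h 53 min
Thu: 10:49 AM–10:20 PM = 11 h 31 min
Fri: 7:49 AM–4:28 PM = 8 h 39 min
Sat: 10:02 AM–5:47 PM = 7 h 45 min
Sun: 5:33 AM–1:31 PM = 7 h 58 min
Total worked: 54 h 38 min = 3278 min.
Regular 40 h 0 min = 2400 min at $23.00/h; overtime 14 h 38 min = 878 min at $34.50/h.
Pay = (2400 × $23.00 + 878 × $34.50) ÷ 60 = $1424.85.

$1424.85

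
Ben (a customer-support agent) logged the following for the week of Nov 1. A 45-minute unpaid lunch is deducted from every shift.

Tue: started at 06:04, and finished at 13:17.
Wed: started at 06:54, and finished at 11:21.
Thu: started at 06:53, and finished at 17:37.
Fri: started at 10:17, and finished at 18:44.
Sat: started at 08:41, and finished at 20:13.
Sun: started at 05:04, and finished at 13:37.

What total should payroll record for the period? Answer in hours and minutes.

46 h 26 min

Tue: 06:04–13:17 = 7 h 13 min; less 45 min break → 6 h 28 min
Wed: 06:54–11:21 = 4 h 27 min; less 45 min break → 3 h 42 min
Thu: 06:53–17:37 = 10 h 44 min; less 45 min break → 9 h 59 min
Fri: 10:17–18:44 = 8 h 27 min; less 45 min break → 7 h 42 min
Sat: 08:41–20:13 = 11 h 32 min; less 45 min break → 10 h 47 min
Sun: 05:04–13:37 = 8 h 33 min; less 45 min break → 7 h 48 min
Total: 6 h 28 min + 3 h 42 min + 9 h 59 min + 7 h 42 min + 10 h 47 min + 7 h 48 min = 46 h 26 min.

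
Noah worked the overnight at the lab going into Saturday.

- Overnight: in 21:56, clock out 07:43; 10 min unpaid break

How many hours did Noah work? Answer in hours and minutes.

9 h 37 min

Overnight: 21:56 → midnight = 2 h 4 min; midnight → 07:43 = 7 h 43 min; span 9 h 47 min; less 10 min break → 9 h 37 min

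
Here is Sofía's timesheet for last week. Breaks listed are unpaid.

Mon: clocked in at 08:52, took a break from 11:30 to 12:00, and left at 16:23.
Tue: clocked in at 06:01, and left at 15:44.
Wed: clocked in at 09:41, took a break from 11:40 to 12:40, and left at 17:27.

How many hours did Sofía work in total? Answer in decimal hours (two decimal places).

Mon: 08:52–16:23 = 7 h 31 min; less 30 min break → 7 h 1 min
Tue: 06:01–15:44 = 9 h 43 min
Wed: 09:41–17:27 = 7 h 46 min; less 60 min break → 6 h 46 min
Total: 7 h 1 min + 9 h 43 min + 6 h 46 min = 23 h 30 min.

23.50 hours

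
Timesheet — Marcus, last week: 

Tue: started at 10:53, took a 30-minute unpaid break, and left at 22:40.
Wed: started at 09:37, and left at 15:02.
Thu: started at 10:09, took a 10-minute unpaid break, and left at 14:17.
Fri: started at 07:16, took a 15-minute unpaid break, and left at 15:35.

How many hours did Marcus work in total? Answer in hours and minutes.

28 h 44 min

Tue: 10:53–22:40 = 11 h 47 min; less 30 min break → 11 h 17 min
Wed: 09:37–15:02 = 5 h 25 min
Thu: 10:09–14:17 = 4 h 8 min; less 10 min break → 3 h 58 min
Fri: 07:16–15:35 = 8 h 19 min; less 15 min break → 8 h 4 min
Total: 11 h 17 min + 5 h 25 min + 3 h 58 min + 8 h 4 min = 28 h 44 min.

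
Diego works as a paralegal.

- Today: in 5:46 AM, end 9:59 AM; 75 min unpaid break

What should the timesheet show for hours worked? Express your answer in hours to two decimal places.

Today: 5:46 AM–9:59 AM = 4 h 13 min; less 75 min break → 2 h 58 min

2.97 hours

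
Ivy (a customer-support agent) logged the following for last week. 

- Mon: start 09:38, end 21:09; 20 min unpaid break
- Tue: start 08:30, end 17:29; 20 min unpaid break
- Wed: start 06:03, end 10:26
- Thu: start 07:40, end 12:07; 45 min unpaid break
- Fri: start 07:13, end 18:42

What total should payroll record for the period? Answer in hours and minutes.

Mon: 09:38–21:09 = 11 h 31 min; less 20 min break → 11 h 11 min
Tue: 08:30–17:29 = 8 h 59 min; less 20 min break → 8 h 39 min
Wed: 06:03–10:26 = 4 h 23 min
Thu: 07:40–12:07 = 4 h 27 min; less 45 min break → 3 h 42 min
Fri: 07:13–18:42 = 11 h 29 min
Total: 11 h 11 min + 8 h 39 min + 4 h 23 min + 3 h 42 min + 11 h 29 min = 39 h 24 min.

39 h 24 min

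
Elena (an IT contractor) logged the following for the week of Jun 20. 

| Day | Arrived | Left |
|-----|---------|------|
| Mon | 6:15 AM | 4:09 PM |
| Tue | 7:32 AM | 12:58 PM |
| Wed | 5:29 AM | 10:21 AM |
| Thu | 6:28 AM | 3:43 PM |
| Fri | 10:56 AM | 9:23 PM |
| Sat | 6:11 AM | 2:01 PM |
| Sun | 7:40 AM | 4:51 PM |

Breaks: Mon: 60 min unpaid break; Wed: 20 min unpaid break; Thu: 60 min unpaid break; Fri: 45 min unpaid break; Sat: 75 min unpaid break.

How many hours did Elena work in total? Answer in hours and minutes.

Mon: 6:15 AM–4:09 PM = 9 h 54 min; less 60 min break → 8 h 54 min
Tue: 7:32 AM–12:58 PM = 5 h 26 min
Wed: 5:29 AM–10:21 AM = 4 h 52 min; less 20 min break → 4 h 32 min
Thu: 6:28 AM–3:43 PM = 9 h 15 min; less 60 min break → 8 h 15 min
Fri: 10:56 AM–9:23 PM = 10 h 27 min; less 45 min break → 9 h 42 min
Sat: 6:11 AM–2:01 PM = 7 h 50 min; less 75 min break → 6 h 35 min
Sun: 7:40 AM–4:51 PM = 9 h 11 min
Total: 8 h 54 min + 5 h 26 min + 4 h 32 min + 8 h 15 min + 9 h 42 min + 6 h 35 min + 9 h 11 min = 52 h 35 min.

52 h 35 min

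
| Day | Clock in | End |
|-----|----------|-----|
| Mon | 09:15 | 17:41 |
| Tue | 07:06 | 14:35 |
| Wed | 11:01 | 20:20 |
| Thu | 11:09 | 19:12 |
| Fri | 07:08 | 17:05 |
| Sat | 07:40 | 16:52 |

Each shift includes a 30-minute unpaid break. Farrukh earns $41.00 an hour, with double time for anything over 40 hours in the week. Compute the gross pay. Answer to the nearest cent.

$2413.53

Mon: 09:15–17:41 = 8 h 26 min; less 30 min break → 7 h 56 min
Tue: 07:06–14:35 = 7 h 29 min; less 30 min break → 6 h 59 min
Wed: 11:01–20:20 = 9 h 19 min; less 30 min break → 8 h 49 min
Thu: 11:09–19:12 = 8 h 3 min; less 30 min break → 7 h 33 min
Fri: 07:08–17:05 = 9 h 57 min; less 30 min break → 9 h 27 min
Sat: 07:40–16:52 = 9 h 12 min; less 30 min break → 8 h 42 min
Total worked: 49 h 26 min = 2966 min.
Regular 40 h 0 min = 2400 min at $41.00/h; overtime 9 h 26 min = 566 min at $82.00/h.
Pay = (2400 × $41.00 + 566 × $82.00) ÷ 60 = $2413.53.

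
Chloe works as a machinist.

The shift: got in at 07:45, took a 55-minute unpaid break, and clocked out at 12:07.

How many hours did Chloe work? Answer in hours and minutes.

The shift: 07:45–12:07 = 4 h 22 min; less 55 min break → 3 h 27 min

3 h 27 min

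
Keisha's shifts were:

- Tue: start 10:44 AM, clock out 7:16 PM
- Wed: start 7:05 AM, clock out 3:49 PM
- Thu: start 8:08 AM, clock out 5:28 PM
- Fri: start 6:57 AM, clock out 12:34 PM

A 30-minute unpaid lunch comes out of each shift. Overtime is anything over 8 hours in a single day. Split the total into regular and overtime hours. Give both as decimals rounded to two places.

Tue: 10:44 AM–7:16 PM = 8 h 32 min; less 30 min break → 8 h 2 min
Wed: 7:05 AM–3:49 PM = 8 h 44 min; less 30 min break → 8 h 14 min
Thu: 8:08 AM–5:28 PM = 9 h 20 min; less 30 min break → 8 h 50 min
Fri: 6:57 AM–12:34 PM = 5 h 37 min; less 30 min break → 5 h 7 min
Tue reg 8 h 0 min / OT 0 h 2 min; Wed reg 8 h 0 min / OT 0 h 14 min; Thu reg 8 h 0 min / OT 0 h 50 min; Fri reg 5 h 7 min / OT 0 h 0 min.
Totals: regular 29 h 7 min, overtime 1 h 6 min.

Regular 29.12 hours, overtime 1.10 hours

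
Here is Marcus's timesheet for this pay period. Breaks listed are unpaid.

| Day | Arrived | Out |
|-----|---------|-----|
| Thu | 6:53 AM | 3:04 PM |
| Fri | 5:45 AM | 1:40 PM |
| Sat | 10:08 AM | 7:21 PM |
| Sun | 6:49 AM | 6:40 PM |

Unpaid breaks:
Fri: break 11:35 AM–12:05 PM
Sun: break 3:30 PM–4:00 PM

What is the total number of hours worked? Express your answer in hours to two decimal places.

36.17 hours

Thu: 6:53 AM–3:04 PM = 8 h 11 min
Fri: 5:45 AM–1:40 PM = 7 h 55 min; less 30 min break → 7 h 25 min
Sat: 10:08 AM–7:21 PM = 9 h 13 min
Sun: 6:49 AM–6:40 PM = 11 h 51 min; less 30 min break → 11 h 21 min
Total: 8 h 11 min + 7 h 25 min + 9 h 13 min + 11 h 21 min = 36 h 10 min.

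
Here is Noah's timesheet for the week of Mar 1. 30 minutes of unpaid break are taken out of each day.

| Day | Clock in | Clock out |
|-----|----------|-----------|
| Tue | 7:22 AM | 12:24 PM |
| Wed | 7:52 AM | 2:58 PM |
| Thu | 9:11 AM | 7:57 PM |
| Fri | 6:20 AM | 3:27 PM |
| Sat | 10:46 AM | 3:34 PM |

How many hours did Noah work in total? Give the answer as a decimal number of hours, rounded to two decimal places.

Tue: 7:22 AM–12:24 PM = 5 h 2 min; less 30 min break → 4 h 32 min
Wed: 7:52 AM–2:58 PM = 7 h 6 min; less 30 min break → 6 h 36 min
Thu: 9:11 AM–7:57 PM = 10 h 46 min; less 30 min break → 10 h 16 min
Fri: 6:20 AM–3:27 PM = 9 h 7 min; less 30 min break → 8 h 37 min
Sat: 10:46 AM–3:34 PM = 4 h 48 min; less 30 min break → 4 h 18 min
Total: 4 h 32 min + 6 h 36 min + 10 h 16 min + 8 h 37 min + 4 h 18 min = 34 h 19 min.

34.32 hours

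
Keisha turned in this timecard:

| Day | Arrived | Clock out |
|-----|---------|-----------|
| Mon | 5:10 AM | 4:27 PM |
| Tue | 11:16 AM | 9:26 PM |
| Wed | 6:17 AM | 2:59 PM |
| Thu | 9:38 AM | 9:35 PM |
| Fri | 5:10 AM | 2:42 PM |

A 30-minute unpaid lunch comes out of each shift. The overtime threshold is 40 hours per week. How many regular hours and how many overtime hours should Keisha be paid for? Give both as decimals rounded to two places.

Regular 40.00 hours, overtime 9.13 hours

Mon: 5:10 AM–4:27 PM = 11 h 17 min; less 30 min break → 10 h 47 min
Tue: 11:16 AM–9:26 PM = 10 h 10 min; less 30 min break → 9 h 40 min
Wed: 6:17 AM–2:59 PM = 8 h 42 min; less 30 min break → 8 h 12 min
Thu: 9:38 AM–9:35 PM = 11 h 57 min; less 30 min break → 11 h 27 min
Fri: 5:10 AM–2:42 PM = 9 h 32 min; less 30 min break → 9 h 2 min
Total worked: 49 h 8 min = 49.13 h.
Threshold 40 h → overtime 9 h 8 min, regular 40 h 0 min.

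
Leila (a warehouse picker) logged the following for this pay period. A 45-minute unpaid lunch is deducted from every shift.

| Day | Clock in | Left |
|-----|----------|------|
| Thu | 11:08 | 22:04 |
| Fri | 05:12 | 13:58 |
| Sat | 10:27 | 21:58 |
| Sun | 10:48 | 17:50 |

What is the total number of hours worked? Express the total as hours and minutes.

35 h 15 min

Thu: 11:08–22:04 = 10 h 56 min; less 45 min break → 10 h 11 min
Fri: 05:12–13:58 = 8 h 46 min; less 45 min break → 8 h 1 min
Sat: 10:27–21:58 = 11 h 31 min; less 45 min break → 10 h 46 min
Sun: 10:48–17:50 = 7 h 2 min; less 45 min break → 6 h 17 min
Total: 10 h 11 min + 8 h 1 min + 10 h 46 min + 6 h 17 min = 35 h 15 min.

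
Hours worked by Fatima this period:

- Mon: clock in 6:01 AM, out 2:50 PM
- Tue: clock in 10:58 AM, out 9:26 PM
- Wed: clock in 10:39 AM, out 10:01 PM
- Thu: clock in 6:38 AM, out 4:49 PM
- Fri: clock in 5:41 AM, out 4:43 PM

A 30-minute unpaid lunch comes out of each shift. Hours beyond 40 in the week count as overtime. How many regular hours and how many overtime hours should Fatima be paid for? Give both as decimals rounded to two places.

Mon: 6:01 AM–2:50 PM = 8 h 49 min; less 30 min break → 8 h 19 min
Tue: 10:58 AM–9:26 PM = 10 h 28 min; less 30 min break → 9 h 58 min
Wed: 10:39 AM–10:01 PM = 11 h 22 min; less 30 min break → 10 h 52 min
Thu: 6:38 AM–4:49 PM = 10 h 11 min; less 30 min break → 9 h 41 min
Fri: 5:41 AM–4:43 PM = 11 h 2 min; less 30 min break → 10 h 32 min
Total worked: 49 h 22 min = 49.37 h.
Threshold 40 h → overtime 9 h 22 min, regular 40 h 0 min.

Regular 40.00 hours, overtime 9.37 hours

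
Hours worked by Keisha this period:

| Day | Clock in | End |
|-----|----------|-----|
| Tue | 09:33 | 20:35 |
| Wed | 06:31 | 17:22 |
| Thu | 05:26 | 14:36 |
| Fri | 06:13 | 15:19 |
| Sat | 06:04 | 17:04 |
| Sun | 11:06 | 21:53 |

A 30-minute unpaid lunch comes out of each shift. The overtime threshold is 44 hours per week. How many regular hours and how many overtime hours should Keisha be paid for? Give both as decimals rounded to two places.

Regular 44.00 hours, overtime 14.93 hours

Tue: 09:33–20:35 = 11 h 2 min; less 30 min break → 10 h 32 min
Wed: 06:31–17:22 = 10 h 51 min; less 30 min break → 10 h 21 min
Thu: 05:26–14:36 = 9 h 10 min; less 30 min break → 8 h 40 min
Fri: 06:13–15:19 = 9 h 6 min; less 30 min break → 8 h 36 min
Sat: 06:04–17:04 = 11 h 0 min; less 30 min break → 10 h 30 min
Sun: 11:06–21:53 = 10 h 47 min; less 30 min break → 10 h 17 min
Total worked: 58 h 56 min = 58.93 h.
Threshold 44 h → overtime 14 h 56 min, regular 44 h 0 min.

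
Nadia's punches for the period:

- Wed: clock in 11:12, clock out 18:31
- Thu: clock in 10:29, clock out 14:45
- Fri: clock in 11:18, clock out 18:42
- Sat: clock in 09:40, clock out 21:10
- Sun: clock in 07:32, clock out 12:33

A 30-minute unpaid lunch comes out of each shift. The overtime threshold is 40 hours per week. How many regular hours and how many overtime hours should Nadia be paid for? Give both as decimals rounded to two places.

Regular 33.00 hours, overtime 0.00 hours

Wed: 11:12–18:31 = 7 h 19 min; less 30 min break → 6 h 49 min
Thu: 10:29–14:45 = 4 h 16 min; less 30 min break → 3 h 46 min
Fri: 11:18–18:42 = 7 h 24 min; less 30 min break → 6 h 54 min
Sat: 09:40–21:10 = 11 h 30 min; less 30 min break → 11 h 0 min
Sun: 07:32–12:33 = 5 h 1 min; less 30 min break → 4 h 31 min
Total worked: 33 h 0 min = 33.00 h.
Threshold 40 h → overtime 0 h 0 min, regular 33 h 0 min.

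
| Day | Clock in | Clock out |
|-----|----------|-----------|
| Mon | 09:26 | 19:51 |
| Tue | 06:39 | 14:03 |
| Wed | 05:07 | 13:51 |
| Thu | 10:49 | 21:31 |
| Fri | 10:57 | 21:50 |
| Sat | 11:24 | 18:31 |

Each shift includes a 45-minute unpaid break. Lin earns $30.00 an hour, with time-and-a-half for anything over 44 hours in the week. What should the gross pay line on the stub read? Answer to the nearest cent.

Mon: 09:26–19:51 = 10 h 25 min; less 45 min break → 9 h 40 min
Tue: 06:39–14:03 = 7 h 24 min; less 45 min break → 6 h 39 min
Wed: 05:07–13:51 = 8 h 44 min; less 45 min break → 7 h 59 min
Thu: 10:49–21:31 = 10 h 42 min; less 45 min break → 9 h 57 min
Fri: 10:57–21:50 = 10 h 53 min; less 45 min break → 10 h 8 min
Sat: 11:24–18:31 = 7 h 7 min; less 45 min break → 6 h 22 min
Total worked: 50 h 45 min = 3045 min.
Regular 44 h 0 min = 2640 min at $30.00/h; overtime 6 h 45 min = 405 min at $45.00/h.
Pay = (2640 × $30.00 + 405 × $45.00) ÷ 60 = $1623.75.

$1623.75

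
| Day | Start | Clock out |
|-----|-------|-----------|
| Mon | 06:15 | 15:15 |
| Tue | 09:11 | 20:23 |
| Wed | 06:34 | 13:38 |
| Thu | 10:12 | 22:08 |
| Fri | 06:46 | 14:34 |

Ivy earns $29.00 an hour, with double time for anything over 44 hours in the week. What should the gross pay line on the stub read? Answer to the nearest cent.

$1450.00

Mon: 06:15–15:15 = 9 h 0 min
Tue: 09:11–20:23 = 11 h 12 min
Wed: 06:34–13:38 = 7 h 4 min
Thu: 10:12–22:08 = 11 h 56 min
Fri: 06:46–14:34 = 7 h 48 min
Total worked: 47 h 0 min = 2820 min.
Regular 44 h 0 min = 2640 min at $29.00/h; overtime 3 h 0 min = 180 min at $58.00/h.
Pay = (2640 × $29.00 + 180 × $58.00) ÷ 60 = $1450.00.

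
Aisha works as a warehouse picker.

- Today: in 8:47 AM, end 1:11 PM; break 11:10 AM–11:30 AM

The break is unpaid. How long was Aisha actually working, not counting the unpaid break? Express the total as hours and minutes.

4 h 4 min

Today: 8:47 AM–1:11 PM = 4 h 24 min; less 20 min break → 4 h 4 min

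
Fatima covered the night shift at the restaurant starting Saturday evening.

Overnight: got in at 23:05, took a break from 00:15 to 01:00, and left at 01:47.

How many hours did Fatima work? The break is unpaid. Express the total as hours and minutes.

1 h 57 min

Overnight: 23:05 → midnight = 0 h 55 min; midnight → 01:47 = 1 h 47 min; span 2 h 42 min; less 45 min break → 1 h 57 min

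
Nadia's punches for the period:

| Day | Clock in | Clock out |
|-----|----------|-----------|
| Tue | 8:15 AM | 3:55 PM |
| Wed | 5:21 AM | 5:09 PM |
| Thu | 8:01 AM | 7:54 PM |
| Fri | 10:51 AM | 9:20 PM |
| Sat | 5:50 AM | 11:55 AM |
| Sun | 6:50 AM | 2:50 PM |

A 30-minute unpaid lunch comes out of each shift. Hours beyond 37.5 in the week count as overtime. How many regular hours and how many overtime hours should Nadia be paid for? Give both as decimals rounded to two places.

Tue: 8:15 AM–3:55 PM = 7 h 40 min; less 30 min break → 7 h 10 min
Wed: 5:21 AM–5:09 PM = 11 h 48 min; less 30 min break → 11 h 18 min
Thu: 8:01 AM–7:54 PM = 11 h 53 min; less 30 min break → 11 h 23 min
Fri: 10:51 AM–9:20 PM = 10 h 29 min; less 30 min break → 9 h 59 min
Sat: 5:50 AM–11:55 AM = 6 h 5 min; less 30 min break → 5 h 35 min
Sun: 6:50 AM–2:50 PM = 8 h 0 min; less 30 min break → 7 h 30 min
Total worked: 52 h 55 min = 52.92 h.
Threshold 37.5 h → overtime 15 h 25 min, regular 37 h 30 min.

Regular 37.50 hours, overtime 15.42 hours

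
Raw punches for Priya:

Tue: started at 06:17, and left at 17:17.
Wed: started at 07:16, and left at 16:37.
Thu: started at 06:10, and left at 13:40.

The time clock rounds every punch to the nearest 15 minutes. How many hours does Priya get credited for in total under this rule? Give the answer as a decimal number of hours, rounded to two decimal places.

Tue: in 06:17→06:15, out 17:17→17:15; 11 h 0 min
Wed: in 07:16→07:15, out 16:37→16:30; 9 h 15 min
Thu: in 06:10→06:15, out 13:40→13:45; 7 h 30 min
Total credited: 27 h 45 min.

27.75 hours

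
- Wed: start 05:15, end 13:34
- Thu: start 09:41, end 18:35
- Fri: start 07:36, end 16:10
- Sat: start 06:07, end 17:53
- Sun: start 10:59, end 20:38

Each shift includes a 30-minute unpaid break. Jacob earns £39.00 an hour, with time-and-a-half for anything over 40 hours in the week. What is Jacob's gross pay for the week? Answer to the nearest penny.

£1834.95

Wed: 05:15–13:34 = 8 h 19 min; less 30 min break → 7 h 49 min
Thu: 09:41–18:35 = 8 h 54 min; less 30 min break → 8 h 24 min
Fri: 07:36–16:10 = 8 h 34 min; less 30 min break → 8 h 4 min
Sat: 06:07–17:53 = 11 h 46 min; less 30 min break → 11 h 16 min
Sun: 10:59–20:38 = 9 h 39 min; less 30 min break → 9 h 9 min
Total worked: 44 h 42 min = 2682 min.
Regular 40 h 0 min = 2400 min at £39.00/h; overtime 4 h 42 min = 282 min at £58.50/h.
Pay = (2400 × £39.00 + 282 × £58.50) ÷ 60 = £1834.95.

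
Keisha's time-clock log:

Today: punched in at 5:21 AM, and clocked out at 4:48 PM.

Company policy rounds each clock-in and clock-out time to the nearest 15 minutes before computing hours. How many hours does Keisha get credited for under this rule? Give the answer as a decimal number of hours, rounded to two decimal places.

Today: in 5:21 AM→5:15 AM, out 4:48 PM→4:45 PM; 11 h 30 min

11.50 hours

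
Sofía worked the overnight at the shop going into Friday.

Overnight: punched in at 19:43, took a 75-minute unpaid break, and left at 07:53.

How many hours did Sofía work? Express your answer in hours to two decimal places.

10.92 hours

Overnight: 19:43 → midnight = 4 h 17 min; midnight → 07:53 = 7 h 53 min; span 12 h 10 min; less 75 min break → 10 h 55 min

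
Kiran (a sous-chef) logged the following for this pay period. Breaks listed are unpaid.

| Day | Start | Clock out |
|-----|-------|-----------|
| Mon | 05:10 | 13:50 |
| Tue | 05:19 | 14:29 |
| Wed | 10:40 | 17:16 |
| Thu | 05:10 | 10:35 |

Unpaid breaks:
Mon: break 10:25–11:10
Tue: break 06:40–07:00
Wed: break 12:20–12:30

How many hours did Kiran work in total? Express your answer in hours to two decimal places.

28.60 hours

Mon: 05:10–13:50 = 8 h 40 min; less 45 min break → 7 h 55 min
Tue: 05:19–14:29 = 9 h 10 min; less 20 min break → 8 h 50 min
Wed: 10:40–17:16 = 6 h 36 min; less 10 min break → 6 h 26 min
Thu: 05:10–10:35 = 5 h 25 min
Total: 7 h 55 min + 8 h 50 min + 6 h 26 min + 5 h 25 min = 28 h 36 min.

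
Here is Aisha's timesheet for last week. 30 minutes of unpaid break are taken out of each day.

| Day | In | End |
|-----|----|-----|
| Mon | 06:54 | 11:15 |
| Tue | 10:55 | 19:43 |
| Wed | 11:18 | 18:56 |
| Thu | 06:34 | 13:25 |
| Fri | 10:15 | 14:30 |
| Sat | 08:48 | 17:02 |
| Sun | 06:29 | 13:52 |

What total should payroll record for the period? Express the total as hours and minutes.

44 h 0 min

Mon: 06:54–11:15 = 4 h 21 min; less 30 min break → 3 h 51 min
Tue: 10:55–19:43 = 8 h 48 min; less 30 min break → 8 h 18 min
Wed: 11:18–18:56 = 7 h 38 min; less 30 min break → 7 h 8 min
Thu: 06:34–13:25 = 6 h 51 min; less 30 min break → 6 h 21 min
Fri: 10:15–14:30 = 4 h 15 min; less 30 min break → 3 h 45 min
Sat: 08:48–17:02 = 8 h 14 min; less 30 min break → 7 h 44 min
Sun: 06:29–13:52 = 7 h 23 min; less 30 min break → 6 h 53 min
Total: 3 h 51 min + 8 h 18 min + 7 h 8 min + 6 h 21 min + 3 h 45 min + 7 h 44 min + 6 h 53 min = 44 h 0 min.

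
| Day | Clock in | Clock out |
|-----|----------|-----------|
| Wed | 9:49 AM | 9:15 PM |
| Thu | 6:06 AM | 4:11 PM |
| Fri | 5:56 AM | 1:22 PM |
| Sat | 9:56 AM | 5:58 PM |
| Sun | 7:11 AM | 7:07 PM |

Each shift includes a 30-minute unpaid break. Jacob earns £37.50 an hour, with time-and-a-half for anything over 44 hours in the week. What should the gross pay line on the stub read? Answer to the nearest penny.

Wed: 9:49 AM–9:15 PM = 11 h 26 min; less 30 min break → 10 h 56 min
Thu: 6:06 AM–4:11 PM = 10 h 5 min; less 30 min break → 9 h 35 min
Fri: 5:56 AM–1:22 PM = 7 h 26 min; less 30 min break → 6 h 56 min
Sat: 9:56 AM–5:58 PM = 8 h 2 min; less 30 min break → 7 h 32 min
Sun: 7:11 AM–7:07 PM = 11 h 56 min; less 30 min break → 11 h 26 min
Total worked: 46 h 25 min = 2785 min.
Regular 44 h 0 min = 2640 min at £37.50/h; overtime 2 h 25 min = 145 min at £56.25/h.
Pay = (2640 × £37.50 + 145 × £56.25) ÷ 60 = £1785.94.

£1785.94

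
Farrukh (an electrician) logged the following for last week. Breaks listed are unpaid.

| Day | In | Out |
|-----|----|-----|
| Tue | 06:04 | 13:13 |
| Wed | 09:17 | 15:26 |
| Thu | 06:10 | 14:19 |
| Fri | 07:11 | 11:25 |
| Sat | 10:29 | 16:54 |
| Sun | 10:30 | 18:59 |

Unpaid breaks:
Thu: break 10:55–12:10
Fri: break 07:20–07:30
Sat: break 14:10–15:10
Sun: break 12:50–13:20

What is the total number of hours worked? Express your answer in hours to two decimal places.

Tue: 06:04–13:13 = 7 h 9 min
Wed: 09:17–15:26 = 6 h 9 min
Thu: 06:10–14:19 = 8 h 9 min; less 75 min break → 6 h 54 min
Fri: 07:11–11:25 = 4 h 14 min; less 10 min break → 4 h 4 min
Sat: 10:29–16:54 = 6 h 25 min; less 60 min break → 5 h 25 min
Sun: 10:30–18:59 = 8 h 29 min; less 30 min break → 7 h 59 min
Total: 7 h 9 min + 6 h 9 min + 6 h 54 min + 4 h 4 min + 5 h 25 min + 7 h 59 min = 37 h 40 min.

37.67 hours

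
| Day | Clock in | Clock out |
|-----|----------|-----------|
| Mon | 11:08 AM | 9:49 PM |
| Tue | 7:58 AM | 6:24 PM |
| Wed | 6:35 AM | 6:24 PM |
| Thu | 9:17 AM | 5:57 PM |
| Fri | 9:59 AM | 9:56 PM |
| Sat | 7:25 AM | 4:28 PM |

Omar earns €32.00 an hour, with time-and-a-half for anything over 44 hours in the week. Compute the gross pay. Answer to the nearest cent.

€2300.80

Mon: 11:08 AM–9:49 PM = 10 h 41 min
Tue: 7:58 AM–6:24 PM = 10 h 26 min
Wed: 6:35 AM–6:24 PM = 11 h 49 min
Thu: 9:17 AM–5:57 PM = 8 h 40 min
Fri: 9:59 AM–9:56 PM = 11 h 57 min
Sat: 7:25 AM–4:28 PM = 9 h 3 min
Total worked: 62 h 36 min = 3756 min.
Regular 44 h 0 min = 2640 min at €32.00/h; overtime 18 h 36 min = 1116 min at €48.00/h.
Pay = (2640 × €32.00 + 1116 × €48.00) ÷ 60 = €2300.80.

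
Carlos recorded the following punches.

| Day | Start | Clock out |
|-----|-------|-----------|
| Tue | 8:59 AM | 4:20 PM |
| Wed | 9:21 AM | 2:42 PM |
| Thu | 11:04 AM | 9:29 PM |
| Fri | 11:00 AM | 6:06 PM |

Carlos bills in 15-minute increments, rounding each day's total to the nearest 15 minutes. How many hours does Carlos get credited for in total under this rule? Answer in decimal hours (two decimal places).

Tue: 8:59 AM–4:20 PM = 7 h 21 min → rounds to 7 h 15 min
Wed: 9:21 AM–2:42 PM = 5 h 21 min → rounds to 5 h 15 min
Thu: 11:04 AM–9:29 PM = 10 h 25 min → rounds to 10 h 30 min
Fri: 11:00 AM–6:06 PM = 7 h 6 min → rounds to 7 h 0 min
Total credited: 30 h 0 min.

30.00 hours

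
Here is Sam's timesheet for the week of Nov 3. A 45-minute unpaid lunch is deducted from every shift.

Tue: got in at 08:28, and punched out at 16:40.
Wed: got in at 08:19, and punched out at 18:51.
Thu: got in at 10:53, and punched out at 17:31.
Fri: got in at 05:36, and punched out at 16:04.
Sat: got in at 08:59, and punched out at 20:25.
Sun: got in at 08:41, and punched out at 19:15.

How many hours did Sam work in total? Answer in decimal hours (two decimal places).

53.33 hours

Tue: 08:28–16:40 = 8 h 12 min; less 45 min break → 7 h 27 min
Wed: 08:19–18:51 = 10 h 32 min; less 45 min break → 9 h 47 min
Thu: 10:53–17:31 = 6 h 38 min; less 45 min break → 5 h 53 min
Fri: 05:36–16:04 = 10 h 28 min; less 45 min break → 9 h 43 min
Sat: 08:59–20:25 = 11 h 26 min; less 45 min break → 10 h 41 min
Sun: 08:41–19:15 = 10 h 34 min; less 45 min break → 9 h 49 min
Total: 7 h 27 min + 9 h 47 min + 5 h 53 min + 9 h 43 min + 10 h 41 min + 9 h 49 min = 53 h 20 min.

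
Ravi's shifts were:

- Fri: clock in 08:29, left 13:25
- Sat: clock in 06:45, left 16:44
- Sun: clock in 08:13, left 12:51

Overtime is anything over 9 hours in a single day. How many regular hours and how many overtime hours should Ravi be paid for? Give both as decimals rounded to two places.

Fri: 08:29–13:25 = 4 h 56 min
Sat: 06:45–16:44 = 9 h 59 min
Sun: 08:13–12:51 = 4 h 38 min
Fri reg 4 h 56 min / OT 0 h 0 min; Sat reg 9 h 0 min / OT 0 h 59 min; Sun reg 4 h 38 min / OT 0 h 0 min.
Totals: regular 18 h 34 min, overtime 0 h 59 min.

Regular 18.57 hours, overtime 0.98 hours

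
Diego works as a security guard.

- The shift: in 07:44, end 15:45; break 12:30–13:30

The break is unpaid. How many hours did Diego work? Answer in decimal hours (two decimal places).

7.02 hours

The shift: 07:44–15:45 = 8 h 1 min; less 60 min break → 7 h 1 min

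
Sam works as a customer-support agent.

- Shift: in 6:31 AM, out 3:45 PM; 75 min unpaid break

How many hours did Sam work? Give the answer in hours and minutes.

Shift: 6:31 AM–3:45 PM = 9 h 14 min; less 75 min break → 7 h 59 min

7 h 59 min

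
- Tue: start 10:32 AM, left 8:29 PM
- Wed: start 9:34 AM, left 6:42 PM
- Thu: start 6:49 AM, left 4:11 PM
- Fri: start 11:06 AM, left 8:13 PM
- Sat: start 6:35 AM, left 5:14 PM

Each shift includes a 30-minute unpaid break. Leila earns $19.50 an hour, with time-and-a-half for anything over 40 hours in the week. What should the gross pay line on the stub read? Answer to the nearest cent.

$947.21

Tue: 10:32 AM–8:29 PM = 9 h 57 min; less 30 min break → 9 h 27 min
Wed: 9:34 AM–6:42 PM = 9 h 8 min; less 30 min break → 8 h 38 min
Thu: 6:49 AM–4:11 PM = 9 h 22 min; less 30 min break → 8 h 52 min
Fri: 11:06 AM–8:13 PM = 9 h 7 min; less 30 min break → 8 h 37 min
Sat: 6:35 AM–5:14 PM = 10 h 39 min; less 30 min break → 10 h 9 min
Total worked: 45 h 43 min = 2743 min.
Regular 40 h 0 min = 2400 min at $19.50/h; overtime 5 h 43 min = 343 min at $29.25/h.
Pay = (2400 × $19.50 + 343 × $29.25) ÷ 60 = $947.21.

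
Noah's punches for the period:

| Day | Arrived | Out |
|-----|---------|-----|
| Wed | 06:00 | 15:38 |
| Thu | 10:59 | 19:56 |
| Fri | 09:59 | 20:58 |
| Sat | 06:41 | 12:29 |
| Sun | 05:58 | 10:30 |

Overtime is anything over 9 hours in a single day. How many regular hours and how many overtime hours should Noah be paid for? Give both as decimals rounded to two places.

Wed: 06:00–15:38 = 9 h 38 min
Thu: 10:59–19:56 = 8 h 57 min
Fri: 09:59–20:58 = 10 h 59 min
Sat: 06:41–12:29 = 5 h 48 min
Sun: 05:58–10:30 = 4 h 32 min
Wed reg 9 h 0 min / OT 0 h 38 min; Thu reg 8 h 57 min / OT 0 h 0 min; Fri reg 9 h 0 min / OT 1 h 59 min; Sat reg 5 h 48 min / OT 0 h 0 min; Sun reg 4 h 32 min / OT 0 h 0 min.
Totals: regular 37 h 17 min, overtime 2 h 37 min.

Regular 37.28 hours, overtime 2.62 hours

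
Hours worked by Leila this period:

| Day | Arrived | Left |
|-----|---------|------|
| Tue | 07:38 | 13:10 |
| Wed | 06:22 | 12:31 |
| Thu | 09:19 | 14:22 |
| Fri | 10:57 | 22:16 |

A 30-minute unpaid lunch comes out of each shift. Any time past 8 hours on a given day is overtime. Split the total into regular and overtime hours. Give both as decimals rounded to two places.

Tue: 07:38–13:10 = 5 h 32 min; less 30 min break → 5 h 2 min
Wed: 06:22–12:31 = 6 h 9 min; less 30 min break → 5 h 39 min
Thu: 09:19–14:22 = 5 h 3 min; less 30 min break → 4 h 33 min
Fri: 10:57–22:16 = 11 h 19 min; less 30 min break → 10 h 49 min
Tue reg 5 h 2 min / OT 0 h 0 min; Wed reg 5 h 39 min / OT 0 h 0 min; Thu reg 4 h 33 min / OT 0 h 0 min; Fri reg 8 h 0 min / OT 2 h 49 min.
Totals: regular 23 h 14 min, overtime 2 h 49 min.

Regular 23.23 hours, overtime 2.82 hours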